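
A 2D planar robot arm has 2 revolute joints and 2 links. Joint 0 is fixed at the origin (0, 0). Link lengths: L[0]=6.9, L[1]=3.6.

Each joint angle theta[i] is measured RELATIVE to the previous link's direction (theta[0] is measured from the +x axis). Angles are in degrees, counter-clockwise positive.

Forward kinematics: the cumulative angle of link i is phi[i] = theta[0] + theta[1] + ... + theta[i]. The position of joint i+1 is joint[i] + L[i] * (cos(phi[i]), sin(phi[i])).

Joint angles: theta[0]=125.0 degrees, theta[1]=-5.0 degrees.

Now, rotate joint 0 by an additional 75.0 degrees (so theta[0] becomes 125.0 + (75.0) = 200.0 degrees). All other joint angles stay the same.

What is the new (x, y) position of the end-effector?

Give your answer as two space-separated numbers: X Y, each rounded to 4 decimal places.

Answer: -9.9612 -3.2917

Derivation:
joint[0] = (0.0000, 0.0000)  (base)
link 0: phi[0] = 200 = 200 deg
  cos(200 deg) = -0.9397, sin(200 deg) = -0.3420
  joint[1] = (0.0000, 0.0000) + 6.9 * (-0.9397, -0.3420) = (0.0000 + -6.4839, 0.0000 + -2.3599) = (-6.4839, -2.3599)
link 1: phi[1] = 200 + -5 = 195 deg
  cos(195 deg) = -0.9659, sin(195 deg) = -0.2588
  joint[2] = (-6.4839, -2.3599) + 3.6 * (-0.9659, -0.2588) = (-6.4839 + -3.4773, -2.3599 + -0.9317) = (-9.9612, -3.2917)
End effector: (-9.9612, -3.2917)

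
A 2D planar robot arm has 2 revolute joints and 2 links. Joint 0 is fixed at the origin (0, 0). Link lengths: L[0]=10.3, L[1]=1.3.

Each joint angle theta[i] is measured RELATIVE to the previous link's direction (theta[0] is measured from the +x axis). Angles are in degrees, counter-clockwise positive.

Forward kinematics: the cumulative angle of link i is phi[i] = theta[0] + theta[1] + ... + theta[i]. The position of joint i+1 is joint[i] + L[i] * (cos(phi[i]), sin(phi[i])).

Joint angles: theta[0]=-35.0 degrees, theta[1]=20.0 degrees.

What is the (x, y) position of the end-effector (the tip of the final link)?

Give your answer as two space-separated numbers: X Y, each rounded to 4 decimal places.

joint[0] = (0.0000, 0.0000)  (base)
link 0: phi[0] = -35 = -35 deg
  cos(-35 deg) = 0.8192, sin(-35 deg) = -0.5736
  joint[1] = (0.0000, 0.0000) + 10.3 * (0.8192, -0.5736) = (0.0000 + 8.4373, 0.0000 + -5.9078) = (8.4373, -5.9078)
link 1: phi[1] = -35 + 20 = -15 deg
  cos(-15 deg) = 0.9659, sin(-15 deg) = -0.2588
  joint[2] = (8.4373, -5.9078) + 1.3 * (0.9659, -0.2588) = (8.4373 + 1.2557, -5.9078 + -0.3365) = (9.6930, -6.2443)
End effector: (9.6930, -6.2443)

Answer: 9.6930 -6.2443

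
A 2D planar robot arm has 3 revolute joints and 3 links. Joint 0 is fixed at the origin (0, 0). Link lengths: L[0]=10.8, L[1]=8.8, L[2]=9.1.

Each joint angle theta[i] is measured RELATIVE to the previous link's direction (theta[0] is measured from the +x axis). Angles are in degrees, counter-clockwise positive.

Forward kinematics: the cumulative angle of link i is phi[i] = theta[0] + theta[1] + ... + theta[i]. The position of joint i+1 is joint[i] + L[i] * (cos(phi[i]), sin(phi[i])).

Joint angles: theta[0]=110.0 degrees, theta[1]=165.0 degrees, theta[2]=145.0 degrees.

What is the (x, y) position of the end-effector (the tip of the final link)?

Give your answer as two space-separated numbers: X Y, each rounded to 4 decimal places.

Answer: 1.6232 9.2630

Derivation:
joint[0] = (0.0000, 0.0000)  (base)
link 0: phi[0] = 110 = 110 deg
  cos(110 deg) = -0.3420, sin(110 deg) = 0.9397
  joint[1] = (0.0000, 0.0000) + 10.8 * (-0.3420, 0.9397) = (0.0000 + -3.6938, 0.0000 + 10.1487) = (-3.6938, 10.1487)
link 1: phi[1] = 110 + 165 = 275 deg
  cos(275 deg) = 0.0872, sin(275 deg) = -0.9962
  joint[2] = (-3.6938, 10.1487) + 8.8 * (0.0872, -0.9962) = (-3.6938 + 0.7670, 10.1487 + -8.7665) = (-2.9268, 1.3822)
link 2: phi[2] = 110 + 165 + 145 = 420 deg
  cos(420 deg) = 0.5000, sin(420 deg) = 0.8660
  joint[3] = (-2.9268, 1.3822) + 9.1 * (0.5000, 0.8660) = (-2.9268 + 4.5500, 1.3822 + 7.8808) = (1.6232, 9.2630)
End effector: (1.6232, 9.2630)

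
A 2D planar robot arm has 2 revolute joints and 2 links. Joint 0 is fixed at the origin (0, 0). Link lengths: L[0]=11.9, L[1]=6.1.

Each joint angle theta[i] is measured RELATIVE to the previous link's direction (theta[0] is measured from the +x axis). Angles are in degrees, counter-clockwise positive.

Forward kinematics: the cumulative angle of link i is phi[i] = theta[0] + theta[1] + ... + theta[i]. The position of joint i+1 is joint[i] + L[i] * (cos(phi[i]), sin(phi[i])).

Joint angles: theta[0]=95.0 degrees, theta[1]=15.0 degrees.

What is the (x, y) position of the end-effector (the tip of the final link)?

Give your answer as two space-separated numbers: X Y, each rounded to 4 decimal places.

joint[0] = (0.0000, 0.0000)  (base)
link 0: phi[0] = 95 = 95 deg
  cos(95 deg) = -0.0872, sin(95 deg) = 0.9962
  joint[1] = (0.0000, 0.0000) + 11.9 * (-0.0872, 0.9962) = (0.0000 + -1.0372, 0.0000 + 11.8547) = (-1.0372, 11.8547)
link 1: phi[1] = 95 + 15 = 110 deg
  cos(110 deg) = -0.3420, sin(110 deg) = 0.9397
  joint[2] = (-1.0372, 11.8547) + 6.1 * (-0.3420, 0.9397) = (-1.0372 + -2.0863, 11.8547 + 5.7321) = (-3.1235, 17.5868)
End effector: (-3.1235, 17.5868)

Answer: -3.1235 17.5868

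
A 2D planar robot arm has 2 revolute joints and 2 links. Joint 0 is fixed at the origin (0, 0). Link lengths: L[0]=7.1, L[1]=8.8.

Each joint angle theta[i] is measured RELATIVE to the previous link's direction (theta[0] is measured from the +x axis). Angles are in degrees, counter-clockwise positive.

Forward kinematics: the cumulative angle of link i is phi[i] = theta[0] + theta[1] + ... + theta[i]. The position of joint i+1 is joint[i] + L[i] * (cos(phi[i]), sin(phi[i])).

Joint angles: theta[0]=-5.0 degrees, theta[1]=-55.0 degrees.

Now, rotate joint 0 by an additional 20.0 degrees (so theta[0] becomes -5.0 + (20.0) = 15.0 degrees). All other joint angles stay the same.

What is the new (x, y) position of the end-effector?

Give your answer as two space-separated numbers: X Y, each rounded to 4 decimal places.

Answer: 13.5993 -3.8189

Derivation:
joint[0] = (0.0000, 0.0000)  (base)
link 0: phi[0] = 15 = 15 deg
  cos(15 deg) = 0.9659, sin(15 deg) = 0.2588
  joint[1] = (0.0000, 0.0000) + 7.1 * (0.9659, 0.2588) = (0.0000 + 6.8581, 0.0000 + 1.8376) = (6.8581, 1.8376)
link 1: phi[1] = 15 + -55 = -40 deg
  cos(-40 deg) = 0.7660, sin(-40 deg) = -0.6428
  joint[2] = (6.8581, 1.8376) + 8.8 * (0.7660, -0.6428) = (6.8581 + 6.7412, 1.8376 + -5.6565) = (13.5993, -3.8189)
End effector: (13.5993, -3.8189)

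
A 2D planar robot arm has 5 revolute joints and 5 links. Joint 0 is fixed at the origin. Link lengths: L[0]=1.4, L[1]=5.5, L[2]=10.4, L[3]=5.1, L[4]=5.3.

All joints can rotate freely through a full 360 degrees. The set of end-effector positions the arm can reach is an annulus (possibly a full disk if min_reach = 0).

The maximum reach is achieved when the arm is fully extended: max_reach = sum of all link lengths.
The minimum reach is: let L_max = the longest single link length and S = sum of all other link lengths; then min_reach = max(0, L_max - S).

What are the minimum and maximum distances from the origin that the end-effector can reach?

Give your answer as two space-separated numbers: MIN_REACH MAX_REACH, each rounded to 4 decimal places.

Link lengths: [1.4, 5.5, 10.4, 5.1, 5.3]
max_reach = 1.4 + 5.5 + 10.4 + 5.1 + 5.3 = 27.7
L_max = max([1.4, 5.5, 10.4, 5.1, 5.3]) = 10.4
S (sum of others) = 27.7 - 10.4 = 17.3
min_reach = max(0, 10.4 - 17.3) = max(0, -6.9) = 0

Answer: 0.0000 27.7000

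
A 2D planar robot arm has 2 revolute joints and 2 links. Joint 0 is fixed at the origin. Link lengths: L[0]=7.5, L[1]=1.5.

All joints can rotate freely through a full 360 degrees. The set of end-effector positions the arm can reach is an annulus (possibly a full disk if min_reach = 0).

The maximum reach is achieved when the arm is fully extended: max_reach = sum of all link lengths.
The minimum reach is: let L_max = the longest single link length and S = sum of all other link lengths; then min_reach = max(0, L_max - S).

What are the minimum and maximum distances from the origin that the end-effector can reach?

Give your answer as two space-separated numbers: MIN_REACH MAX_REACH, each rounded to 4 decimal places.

Link lengths: [7.5, 1.5]
max_reach = 7.5 + 1.5 = 9
L_max = max([7.5, 1.5]) = 7.5
S (sum of others) = 9 - 7.5 = 1.5
min_reach = max(0, 7.5 - 1.5) = max(0, 6) = 6

Answer: 6.0000 9.0000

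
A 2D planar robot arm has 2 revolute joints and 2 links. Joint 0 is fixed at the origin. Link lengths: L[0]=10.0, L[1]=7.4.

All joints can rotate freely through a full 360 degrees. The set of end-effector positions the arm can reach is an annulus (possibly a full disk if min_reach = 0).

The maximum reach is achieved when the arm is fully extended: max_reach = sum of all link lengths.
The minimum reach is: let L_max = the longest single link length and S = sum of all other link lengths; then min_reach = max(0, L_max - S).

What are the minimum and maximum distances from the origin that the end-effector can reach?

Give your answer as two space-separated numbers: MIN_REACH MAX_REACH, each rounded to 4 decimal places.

Link lengths: [10.0, 7.4]
max_reach = 10 + 7.4 = 17.4
L_max = max([10.0, 7.4]) = 10
S (sum of others) = 17.4 - 10 = 7.4
min_reach = max(0, 10 - 7.4) = max(0, 2.6) = 2.6

Answer: 2.6000 17.4000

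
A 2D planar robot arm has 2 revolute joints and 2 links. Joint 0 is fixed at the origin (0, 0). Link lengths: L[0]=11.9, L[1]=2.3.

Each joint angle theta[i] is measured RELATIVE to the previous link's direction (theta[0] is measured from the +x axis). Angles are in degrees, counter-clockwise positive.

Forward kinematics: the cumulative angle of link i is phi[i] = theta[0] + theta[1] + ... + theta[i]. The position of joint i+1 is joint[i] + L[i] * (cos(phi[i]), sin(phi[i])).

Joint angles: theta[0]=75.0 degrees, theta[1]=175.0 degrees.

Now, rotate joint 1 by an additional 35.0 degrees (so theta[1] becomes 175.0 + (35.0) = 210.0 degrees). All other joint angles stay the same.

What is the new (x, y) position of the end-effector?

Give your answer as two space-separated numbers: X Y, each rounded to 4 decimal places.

joint[0] = (0.0000, 0.0000)  (base)
link 0: phi[0] = 75 = 75 deg
  cos(75 deg) = 0.2588, sin(75 deg) = 0.9659
  joint[1] = (0.0000, 0.0000) + 11.9 * (0.2588, 0.9659) = (0.0000 + 3.0799, 0.0000 + 11.4945) = (3.0799, 11.4945)
link 1: phi[1] = 75 + 210 = 285 deg
  cos(285 deg) = 0.2588, sin(285 deg) = -0.9659
  joint[2] = (3.0799, 11.4945) + 2.3 * (0.2588, -0.9659) = (3.0799 + 0.5953, 11.4945 + -2.2216) = (3.6752, 9.2729)
End effector: (3.6752, 9.2729)

Answer: 3.6752 9.2729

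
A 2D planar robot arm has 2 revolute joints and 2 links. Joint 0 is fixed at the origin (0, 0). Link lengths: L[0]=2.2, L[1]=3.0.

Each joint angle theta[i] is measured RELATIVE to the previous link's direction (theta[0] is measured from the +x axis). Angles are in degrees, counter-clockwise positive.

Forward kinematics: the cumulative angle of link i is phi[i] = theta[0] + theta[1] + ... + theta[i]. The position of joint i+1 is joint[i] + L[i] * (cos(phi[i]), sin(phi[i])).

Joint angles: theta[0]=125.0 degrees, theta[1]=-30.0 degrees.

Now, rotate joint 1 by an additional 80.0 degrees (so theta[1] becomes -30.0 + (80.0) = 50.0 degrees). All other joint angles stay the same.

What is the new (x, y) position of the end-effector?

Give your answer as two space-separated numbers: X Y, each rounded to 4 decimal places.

Answer: -4.2505 2.0636

Derivation:
joint[0] = (0.0000, 0.0000)  (base)
link 0: phi[0] = 125 = 125 deg
  cos(125 deg) = -0.5736, sin(125 deg) = 0.8192
  joint[1] = (0.0000, 0.0000) + 2.2 * (-0.5736, 0.8192) = (0.0000 + -1.2619, 0.0000 + 1.8021) = (-1.2619, 1.8021)
link 1: phi[1] = 125 + 50 = 175 deg
  cos(175 deg) = -0.9962, sin(175 deg) = 0.0872
  joint[2] = (-1.2619, 1.8021) + 3 * (-0.9962, 0.0872) = (-1.2619 + -2.9886, 1.8021 + 0.2615) = (-4.2505, 2.0636)
End effector: (-4.2505, 2.0636)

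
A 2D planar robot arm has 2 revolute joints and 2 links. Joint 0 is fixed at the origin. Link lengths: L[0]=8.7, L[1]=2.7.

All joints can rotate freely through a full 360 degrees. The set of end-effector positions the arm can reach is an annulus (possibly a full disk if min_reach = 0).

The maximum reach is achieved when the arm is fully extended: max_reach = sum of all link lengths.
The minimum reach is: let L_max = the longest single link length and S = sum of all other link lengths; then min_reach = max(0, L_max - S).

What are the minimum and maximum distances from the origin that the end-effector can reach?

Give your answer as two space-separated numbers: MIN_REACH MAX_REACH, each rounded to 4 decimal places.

Answer: 6.0000 11.4000

Derivation:
Link lengths: [8.7, 2.7]
max_reach = 8.7 + 2.7 = 11.4
L_max = max([8.7, 2.7]) = 8.7
S (sum of others) = 11.4 - 8.7 = 2.7
min_reach = max(0, 8.7 - 2.7) = max(0, 6) = 6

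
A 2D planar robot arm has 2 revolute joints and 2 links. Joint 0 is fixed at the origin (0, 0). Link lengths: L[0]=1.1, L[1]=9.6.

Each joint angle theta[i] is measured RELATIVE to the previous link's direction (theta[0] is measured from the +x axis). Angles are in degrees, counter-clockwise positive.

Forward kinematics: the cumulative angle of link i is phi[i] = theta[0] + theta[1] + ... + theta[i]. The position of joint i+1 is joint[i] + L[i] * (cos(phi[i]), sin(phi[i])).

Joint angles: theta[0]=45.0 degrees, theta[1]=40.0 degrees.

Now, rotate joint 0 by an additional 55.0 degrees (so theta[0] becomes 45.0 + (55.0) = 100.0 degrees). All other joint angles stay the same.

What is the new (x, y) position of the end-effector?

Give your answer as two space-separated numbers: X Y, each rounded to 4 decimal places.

Answer: -7.5450 7.2540

Derivation:
joint[0] = (0.0000, 0.0000)  (base)
link 0: phi[0] = 100 = 100 deg
  cos(100 deg) = -0.1736, sin(100 deg) = 0.9848
  joint[1] = (0.0000, 0.0000) + 1.1 * (-0.1736, 0.9848) = (0.0000 + -0.1910, 0.0000 + 1.0833) = (-0.1910, 1.0833)
link 1: phi[1] = 100 + 40 = 140 deg
  cos(140 deg) = -0.7660, sin(140 deg) = 0.6428
  joint[2] = (-0.1910, 1.0833) + 9.6 * (-0.7660, 0.6428) = (-0.1910 + -7.3540, 1.0833 + 6.1708) = (-7.5450, 7.2540)
End effector: (-7.5450, 7.2540)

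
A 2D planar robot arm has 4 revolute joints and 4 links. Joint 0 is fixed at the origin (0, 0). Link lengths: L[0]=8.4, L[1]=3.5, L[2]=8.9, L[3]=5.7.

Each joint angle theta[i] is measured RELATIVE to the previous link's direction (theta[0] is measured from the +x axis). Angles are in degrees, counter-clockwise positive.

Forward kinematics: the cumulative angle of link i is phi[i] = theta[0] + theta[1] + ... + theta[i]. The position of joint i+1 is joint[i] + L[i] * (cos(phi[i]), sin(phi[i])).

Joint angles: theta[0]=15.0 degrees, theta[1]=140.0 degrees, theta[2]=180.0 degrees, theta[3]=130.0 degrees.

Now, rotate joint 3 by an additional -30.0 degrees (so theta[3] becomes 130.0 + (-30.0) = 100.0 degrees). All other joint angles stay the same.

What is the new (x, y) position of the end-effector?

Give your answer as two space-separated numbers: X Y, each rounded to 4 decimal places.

Answer: 14.4831 5.3977

Derivation:
joint[0] = (0.0000, 0.0000)  (base)
link 0: phi[0] = 15 = 15 deg
  cos(15 deg) = 0.9659, sin(15 deg) = 0.2588
  joint[1] = (0.0000, 0.0000) + 8.4 * (0.9659, 0.2588) = (0.0000 + 8.1138, 0.0000 + 2.1741) = (8.1138, 2.1741)
link 1: phi[1] = 15 + 140 = 155 deg
  cos(155 deg) = -0.9063, sin(155 deg) = 0.4226
  joint[2] = (8.1138, 2.1741) + 3.5 * (-0.9063, 0.4226) = (8.1138 + -3.1721, 2.1741 + 1.4792) = (4.9417, 3.6532)
link 2: phi[2] = 15 + 140 + 180 = 335 deg
  cos(335 deg) = 0.9063, sin(335 deg) = -0.4226
  joint[3] = (4.9417, 3.6532) + 8.9 * (0.9063, -0.4226) = (4.9417 + 8.0661, 3.6532 + -3.7613) = (13.0078, -0.1081)
link 3: phi[3] = 15 + 140 + 180 + 100 = 435 deg
  cos(435 deg) = 0.2588, sin(435 deg) = 0.9659
  joint[4] = (13.0078, -0.1081) + 5.7 * (0.2588, 0.9659) = (13.0078 + 1.4753, -0.1081 + 5.5058) = (14.4831, 5.3977)
End effector: (14.4831, 5.3977)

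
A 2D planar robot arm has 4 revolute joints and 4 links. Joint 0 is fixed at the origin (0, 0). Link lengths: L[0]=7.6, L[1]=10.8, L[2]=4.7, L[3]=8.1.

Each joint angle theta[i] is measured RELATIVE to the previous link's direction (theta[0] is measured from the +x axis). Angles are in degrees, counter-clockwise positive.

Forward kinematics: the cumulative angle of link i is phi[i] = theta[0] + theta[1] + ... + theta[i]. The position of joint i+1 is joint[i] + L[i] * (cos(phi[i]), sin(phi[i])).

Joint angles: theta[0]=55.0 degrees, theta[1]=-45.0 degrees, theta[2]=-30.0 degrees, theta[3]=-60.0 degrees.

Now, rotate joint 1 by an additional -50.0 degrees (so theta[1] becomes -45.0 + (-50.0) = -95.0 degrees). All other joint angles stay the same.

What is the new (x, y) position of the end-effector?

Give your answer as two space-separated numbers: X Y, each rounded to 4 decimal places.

joint[0] = (0.0000, 0.0000)  (base)
link 0: phi[0] = 55 = 55 deg
  cos(55 deg) = 0.5736, sin(55 deg) = 0.8192
  joint[1] = (0.0000, 0.0000) + 7.6 * (0.5736, 0.8192) = (0.0000 + 4.3592, 0.0000 + 6.2256) = (4.3592, 6.2256)
link 1: phi[1] = 55 + -95 = -40 deg
  cos(-40 deg) = 0.7660, sin(-40 deg) = -0.6428
  joint[2] = (4.3592, 6.2256) + 10.8 * (0.7660, -0.6428) = (4.3592 + 8.2733, 6.2256 + -6.9421) = (12.6325, -0.7166)
link 2: phi[2] = 55 + -95 + -30 = -70 deg
  cos(-70 deg) = 0.3420, sin(-70 deg) = -0.9397
  joint[3] = (12.6325, -0.7166) + 4.7 * (0.3420, -0.9397) = (12.6325 + 1.6075, -0.7166 + -4.4166) = (14.2400, -5.1331)
link 3: phi[3] = 55 + -95 + -30 + -60 = -130 deg
  cos(-130 deg) = -0.6428, sin(-130 deg) = -0.7660
  joint[4] = (14.2400, -5.1331) + 8.1 * (-0.6428, -0.7660) = (14.2400 + -5.2066, -5.1331 + -6.2050) = (9.0334, -11.3381)
End effector: (9.0334, -11.3381)

Answer: 9.0334 -11.3381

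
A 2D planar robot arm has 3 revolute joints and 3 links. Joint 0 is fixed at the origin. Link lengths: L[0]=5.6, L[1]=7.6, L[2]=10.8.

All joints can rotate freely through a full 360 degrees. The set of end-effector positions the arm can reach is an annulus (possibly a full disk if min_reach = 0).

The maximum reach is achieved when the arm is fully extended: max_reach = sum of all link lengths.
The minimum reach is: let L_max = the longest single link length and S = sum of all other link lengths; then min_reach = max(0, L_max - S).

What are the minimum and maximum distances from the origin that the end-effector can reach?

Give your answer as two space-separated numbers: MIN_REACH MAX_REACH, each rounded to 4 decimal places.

Answer: 0.0000 24.0000

Derivation:
Link lengths: [5.6, 7.6, 10.8]
max_reach = 5.6 + 7.6 + 10.8 = 24
L_max = max([5.6, 7.6, 10.8]) = 10.8
S (sum of others) = 24 - 10.8 = 13.2
min_reach = max(0, 10.8 - 13.2) = max(0, -2.4) = 0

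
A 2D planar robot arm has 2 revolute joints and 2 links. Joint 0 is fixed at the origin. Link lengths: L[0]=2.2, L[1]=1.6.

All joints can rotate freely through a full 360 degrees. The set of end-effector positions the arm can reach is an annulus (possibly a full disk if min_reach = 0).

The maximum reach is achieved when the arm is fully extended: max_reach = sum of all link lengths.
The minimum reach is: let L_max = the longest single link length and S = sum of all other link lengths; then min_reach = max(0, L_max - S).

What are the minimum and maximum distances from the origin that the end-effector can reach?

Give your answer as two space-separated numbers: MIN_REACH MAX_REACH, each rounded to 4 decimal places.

Link lengths: [2.2, 1.6]
max_reach = 2.2 + 1.6 = 3.8
L_max = max([2.2, 1.6]) = 2.2
S (sum of others) = 3.8 - 2.2 = 1.6
min_reach = max(0, 2.2 - 1.6) = max(0, 0.6) = 0.6

Answer: 0.6000 3.8000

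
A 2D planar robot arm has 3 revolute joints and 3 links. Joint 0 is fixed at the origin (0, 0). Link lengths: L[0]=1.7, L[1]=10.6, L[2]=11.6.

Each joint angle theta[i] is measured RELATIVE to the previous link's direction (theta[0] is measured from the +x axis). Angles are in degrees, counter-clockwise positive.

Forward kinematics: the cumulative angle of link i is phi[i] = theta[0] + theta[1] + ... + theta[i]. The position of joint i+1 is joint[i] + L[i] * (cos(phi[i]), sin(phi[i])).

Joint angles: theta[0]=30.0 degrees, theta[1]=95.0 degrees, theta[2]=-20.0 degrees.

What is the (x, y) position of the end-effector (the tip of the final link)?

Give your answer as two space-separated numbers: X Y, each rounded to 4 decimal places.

Answer: -7.6100 20.7378

Derivation:
joint[0] = (0.0000, 0.0000)  (base)
link 0: phi[0] = 30 = 30 deg
  cos(30 deg) = 0.8660, sin(30 deg) = 0.5000
  joint[1] = (0.0000, 0.0000) + 1.7 * (0.8660, 0.5000) = (0.0000 + 1.4722, 0.0000 + 0.8500) = (1.4722, 0.8500)
link 1: phi[1] = 30 + 95 = 125 deg
  cos(125 deg) = -0.5736, sin(125 deg) = 0.8192
  joint[2] = (1.4722, 0.8500) + 10.6 * (-0.5736, 0.8192) = (1.4722 + -6.0799, 0.8500 + 8.6830) = (-4.6077, 9.5330)
link 2: phi[2] = 30 + 95 + -20 = 105 deg
  cos(105 deg) = -0.2588, sin(105 deg) = 0.9659
  joint[3] = (-4.6077, 9.5330) + 11.6 * (-0.2588, 0.9659) = (-4.6077 + -3.0023, 9.5330 + 11.2047) = (-7.6100, 20.7378)
End effector: (-7.6100, 20.7378)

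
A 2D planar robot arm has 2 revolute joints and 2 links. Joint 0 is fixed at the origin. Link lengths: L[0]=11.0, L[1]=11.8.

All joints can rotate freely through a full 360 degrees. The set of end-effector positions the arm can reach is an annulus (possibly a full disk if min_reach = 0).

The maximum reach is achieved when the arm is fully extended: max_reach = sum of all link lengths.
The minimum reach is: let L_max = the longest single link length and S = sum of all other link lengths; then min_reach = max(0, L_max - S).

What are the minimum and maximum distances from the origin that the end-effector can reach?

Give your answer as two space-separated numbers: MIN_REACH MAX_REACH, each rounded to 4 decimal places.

Link lengths: [11.0, 11.8]
max_reach = 11 + 11.8 = 22.8
L_max = max([11.0, 11.8]) = 11.8
S (sum of others) = 22.8 - 11.8 = 11
min_reach = max(0, 11.8 - 11) = max(0, 0.8) = 0.8

Answer: 0.8000 22.8000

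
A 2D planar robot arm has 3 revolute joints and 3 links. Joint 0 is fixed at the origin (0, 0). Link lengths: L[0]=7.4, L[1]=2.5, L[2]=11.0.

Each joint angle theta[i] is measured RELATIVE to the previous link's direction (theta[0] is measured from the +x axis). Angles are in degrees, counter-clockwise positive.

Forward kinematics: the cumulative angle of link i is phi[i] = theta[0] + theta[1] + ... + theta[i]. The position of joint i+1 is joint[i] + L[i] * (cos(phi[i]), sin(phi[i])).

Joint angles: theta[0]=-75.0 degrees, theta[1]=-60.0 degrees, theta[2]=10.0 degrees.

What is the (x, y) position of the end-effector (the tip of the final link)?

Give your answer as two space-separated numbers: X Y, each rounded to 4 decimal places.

joint[0] = (0.0000, 0.0000)  (base)
link 0: phi[0] = -75 = -75 deg
  cos(-75 deg) = 0.2588, sin(-75 deg) = -0.9659
  joint[1] = (0.0000, 0.0000) + 7.4 * (0.2588, -0.9659) = (0.0000 + 1.9153, 0.0000 + -7.1479) = (1.9153, -7.1479)
link 1: phi[1] = -75 + -60 = -135 deg
  cos(-135 deg) = -0.7071, sin(-135 deg) = -0.7071
  joint[2] = (1.9153, -7.1479) + 2.5 * (-0.7071, -0.7071) = (1.9153 + -1.7678, -7.1479 + -1.7678) = (0.1475, -8.9156)
link 2: phi[2] = -75 + -60 + 10 = -125 deg
  cos(-125 deg) = -0.5736, sin(-125 deg) = -0.8192
  joint[3] = (0.1475, -8.9156) + 11 * (-0.5736, -0.8192) = (0.1475 + -6.3093, -8.9156 + -9.0107) = (-6.1618, -17.9263)
End effector: (-6.1618, -17.9263)

Answer: -6.1618 -17.9263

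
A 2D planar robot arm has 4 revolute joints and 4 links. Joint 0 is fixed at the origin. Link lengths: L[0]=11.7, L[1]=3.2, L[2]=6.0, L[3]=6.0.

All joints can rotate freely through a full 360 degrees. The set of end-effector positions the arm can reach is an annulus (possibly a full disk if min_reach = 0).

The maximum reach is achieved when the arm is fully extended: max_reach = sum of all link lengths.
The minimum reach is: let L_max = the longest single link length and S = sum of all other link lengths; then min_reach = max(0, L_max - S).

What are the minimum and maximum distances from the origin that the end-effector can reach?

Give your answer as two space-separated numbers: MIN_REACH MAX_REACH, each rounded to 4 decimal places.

Answer: 0.0000 26.9000

Derivation:
Link lengths: [11.7, 3.2, 6.0, 6.0]
max_reach = 11.7 + 3.2 + 6 + 6 = 26.9
L_max = max([11.7, 3.2, 6.0, 6.0]) = 11.7
S (sum of others) = 26.9 - 11.7 = 15.2
min_reach = max(0, 11.7 - 15.2) = max(0, -3.5) = 0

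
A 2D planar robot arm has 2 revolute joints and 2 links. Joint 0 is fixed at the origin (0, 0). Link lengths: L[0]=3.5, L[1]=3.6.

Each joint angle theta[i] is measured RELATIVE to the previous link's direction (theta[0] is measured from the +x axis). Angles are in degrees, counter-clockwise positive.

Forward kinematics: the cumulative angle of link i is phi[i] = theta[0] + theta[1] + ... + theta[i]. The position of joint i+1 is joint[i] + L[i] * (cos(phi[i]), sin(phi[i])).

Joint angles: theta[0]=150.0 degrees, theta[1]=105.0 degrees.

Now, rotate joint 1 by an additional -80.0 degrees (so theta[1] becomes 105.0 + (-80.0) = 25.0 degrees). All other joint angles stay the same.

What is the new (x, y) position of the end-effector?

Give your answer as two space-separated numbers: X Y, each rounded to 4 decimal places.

joint[0] = (0.0000, 0.0000)  (base)
link 0: phi[0] = 150 = 150 deg
  cos(150 deg) = -0.8660, sin(150 deg) = 0.5000
  joint[1] = (0.0000, 0.0000) + 3.5 * (-0.8660, 0.5000) = (0.0000 + -3.0311, 0.0000 + 1.7500) = (-3.0311, 1.7500)
link 1: phi[1] = 150 + 25 = 175 deg
  cos(175 deg) = -0.9962, sin(175 deg) = 0.0872
  joint[2] = (-3.0311, 1.7500) + 3.6 * (-0.9962, 0.0872) = (-3.0311 + -3.5863, 1.7500 + 0.3138) = (-6.6174, 2.0638)
End effector: (-6.6174, 2.0638)

Answer: -6.6174 2.0638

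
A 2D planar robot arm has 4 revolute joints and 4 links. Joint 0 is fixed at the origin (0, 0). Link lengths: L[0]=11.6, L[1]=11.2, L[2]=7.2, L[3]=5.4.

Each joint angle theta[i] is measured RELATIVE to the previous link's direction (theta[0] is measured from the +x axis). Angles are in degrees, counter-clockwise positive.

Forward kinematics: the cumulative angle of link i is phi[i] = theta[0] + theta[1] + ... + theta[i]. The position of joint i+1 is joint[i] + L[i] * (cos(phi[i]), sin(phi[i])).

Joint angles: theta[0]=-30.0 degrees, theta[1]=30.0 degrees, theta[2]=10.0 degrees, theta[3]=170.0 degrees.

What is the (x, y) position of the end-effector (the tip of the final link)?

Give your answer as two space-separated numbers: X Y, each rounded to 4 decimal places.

Answer: 22.9365 -4.5497

Derivation:
joint[0] = (0.0000, 0.0000)  (base)
link 0: phi[0] = -30 = -30 deg
  cos(-30 deg) = 0.8660, sin(-30 deg) = -0.5000
  joint[1] = (0.0000, 0.0000) + 11.6 * (0.8660, -0.5000) = (0.0000 + 10.0459, 0.0000 + -5.8000) = (10.0459, -5.8000)
link 1: phi[1] = -30 + 30 = 0 deg
  cos(0 deg) = 1.0000, sin(0 deg) = 0.0000
  joint[2] = (10.0459, -5.8000) + 11.2 * (1.0000, 0.0000) = (10.0459 + 11.2000, -5.8000 + 0.0000) = (21.2459, -5.8000)
link 2: phi[2] = -30 + 30 + 10 = 10 deg
  cos(10 deg) = 0.9848, sin(10 deg) = 0.1736
  joint[3] = (21.2459, -5.8000) + 7.2 * (0.9848, 0.1736) = (21.2459 + 7.0906, -5.8000 + 1.2503) = (28.3365, -4.5497)
link 3: phi[3] = -30 + 30 + 10 + 170 = 180 deg
  cos(180 deg) = -1.0000, sin(180 deg) = 0.0000
  joint[4] = (28.3365, -4.5497) + 5.4 * (-1.0000, 0.0000) = (28.3365 + -5.4000, -4.5497 + 0.0000) = (22.9365, -4.5497)
End effector: (22.9365, -4.5497)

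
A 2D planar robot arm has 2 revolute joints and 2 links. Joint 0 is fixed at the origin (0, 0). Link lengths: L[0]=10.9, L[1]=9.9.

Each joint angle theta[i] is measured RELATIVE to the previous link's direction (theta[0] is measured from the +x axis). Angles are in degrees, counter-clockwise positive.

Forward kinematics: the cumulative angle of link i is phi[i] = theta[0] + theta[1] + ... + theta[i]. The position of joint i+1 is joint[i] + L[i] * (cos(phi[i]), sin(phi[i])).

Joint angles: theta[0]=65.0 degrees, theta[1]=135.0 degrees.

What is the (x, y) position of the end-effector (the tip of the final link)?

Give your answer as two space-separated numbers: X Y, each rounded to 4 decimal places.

joint[0] = (0.0000, 0.0000)  (base)
link 0: phi[0] = 65 = 65 deg
  cos(65 deg) = 0.4226, sin(65 deg) = 0.9063
  joint[1] = (0.0000, 0.0000) + 10.9 * (0.4226, 0.9063) = (0.0000 + 4.6065, 0.0000 + 9.8788) = (4.6065, 9.8788)
link 1: phi[1] = 65 + 135 = 200 deg
  cos(200 deg) = -0.9397, sin(200 deg) = -0.3420
  joint[2] = (4.6065, 9.8788) + 9.9 * (-0.9397, -0.3420) = (4.6065 + -9.3030, 9.8788 + -3.3860) = (-4.6964, 6.4928)
End effector: (-4.6964, 6.4928)

Answer: -4.6964 6.4928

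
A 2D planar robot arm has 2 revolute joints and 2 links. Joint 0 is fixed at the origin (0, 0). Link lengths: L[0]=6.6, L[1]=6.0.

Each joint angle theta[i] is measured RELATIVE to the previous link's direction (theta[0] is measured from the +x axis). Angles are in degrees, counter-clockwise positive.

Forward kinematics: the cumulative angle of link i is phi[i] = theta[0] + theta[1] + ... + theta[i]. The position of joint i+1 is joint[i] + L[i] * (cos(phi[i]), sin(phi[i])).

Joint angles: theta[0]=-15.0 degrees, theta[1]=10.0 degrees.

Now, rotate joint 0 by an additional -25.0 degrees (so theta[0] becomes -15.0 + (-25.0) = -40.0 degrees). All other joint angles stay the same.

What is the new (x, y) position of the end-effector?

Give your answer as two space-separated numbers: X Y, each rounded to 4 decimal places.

Answer: 10.2520 -7.2424

Derivation:
joint[0] = (0.0000, 0.0000)  (base)
link 0: phi[0] = -40 = -40 deg
  cos(-40 deg) = 0.7660, sin(-40 deg) = -0.6428
  joint[1] = (0.0000, 0.0000) + 6.6 * (0.7660, -0.6428) = (0.0000 + 5.0559, 0.0000 + -4.2424) = (5.0559, -4.2424)
link 1: phi[1] = -40 + 10 = -30 deg
  cos(-30 deg) = 0.8660, sin(-30 deg) = -0.5000
  joint[2] = (5.0559, -4.2424) + 6 * (0.8660, -0.5000) = (5.0559 + 5.1962, -4.2424 + -3.0000) = (10.2520, -7.2424)
End effector: (10.2520, -7.2424)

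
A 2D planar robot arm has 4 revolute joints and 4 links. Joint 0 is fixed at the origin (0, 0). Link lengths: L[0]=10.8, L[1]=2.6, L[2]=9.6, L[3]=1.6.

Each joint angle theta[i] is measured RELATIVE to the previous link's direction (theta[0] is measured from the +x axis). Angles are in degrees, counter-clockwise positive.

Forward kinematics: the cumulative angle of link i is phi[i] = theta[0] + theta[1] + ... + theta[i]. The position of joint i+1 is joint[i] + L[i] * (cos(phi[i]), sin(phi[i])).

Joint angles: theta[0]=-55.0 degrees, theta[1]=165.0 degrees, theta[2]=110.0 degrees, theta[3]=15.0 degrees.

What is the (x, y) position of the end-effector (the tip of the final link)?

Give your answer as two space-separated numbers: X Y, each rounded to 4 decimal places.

Answer: -2.9664 -13.8850

Derivation:
joint[0] = (0.0000, 0.0000)  (base)
link 0: phi[0] = -55 = -55 deg
  cos(-55 deg) = 0.5736, sin(-55 deg) = -0.8192
  joint[1] = (0.0000, 0.0000) + 10.8 * (0.5736, -0.8192) = (0.0000 + 6.1946, 0.0000 + -8.8468) = (6.1946, -8.8468)
link 1: phi[1] = -55 + 165 = 110 deg
  cos(110 deg) = -0.3420, sin(110 deg) = 0.9397
  joint[2] = (6.1946, -8.8468) + 2.6 * (-0.3420, 0.9397) = (6.1946 + -0.8893, -8.8468 + 2.4432) = (5.3054, -6.4036)
link 2: phi[2] = -55 + 165 + 110 = 220 deg
  cos(220 deg) = -0.7660, sin(220 deg) = -0.6428
  joint[3] = (5.3054, -6.4036) + 9.6 * (-0.7660, -0.6428) = (5.3054 + -7.3540, -6.4036 + -6.1708) = (-2.0487, -12.5744)
link 3: phi[3] = -55 + 165 + 110 + 15 = 235 deg
  cos(235 deg) = -0.5736, sin(235 deg) = -0.8192
  joint[4] = (-2.0487, -12.5744) + 1.6 * (-0.5736, -0.8192) = (-2.0487 + -0.9177, -12.5744 + -1.3106) = (-2.9664, -13.8850)
End effector: (-2.9664, -13.8850)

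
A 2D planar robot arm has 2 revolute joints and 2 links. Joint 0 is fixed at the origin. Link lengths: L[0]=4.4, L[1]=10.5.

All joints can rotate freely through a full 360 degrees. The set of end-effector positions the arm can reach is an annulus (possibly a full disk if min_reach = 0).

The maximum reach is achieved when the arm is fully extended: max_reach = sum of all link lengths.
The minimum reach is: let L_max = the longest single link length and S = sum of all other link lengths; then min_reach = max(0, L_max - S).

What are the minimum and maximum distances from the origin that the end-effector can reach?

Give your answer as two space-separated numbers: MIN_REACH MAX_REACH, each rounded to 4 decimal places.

Link lengths: [4.4, 10.5]
max_reach = 4.4 + 10.5 = 14.9
L_max = max([4.4, 10.5]) = 10.5
S (sum of others) = 14.9 - 10.5 = 4.4
min_reach = max(0, 10.5 - 4.4) = max(0, 6.1) = 6.1

Answer: 6.1000 14.9000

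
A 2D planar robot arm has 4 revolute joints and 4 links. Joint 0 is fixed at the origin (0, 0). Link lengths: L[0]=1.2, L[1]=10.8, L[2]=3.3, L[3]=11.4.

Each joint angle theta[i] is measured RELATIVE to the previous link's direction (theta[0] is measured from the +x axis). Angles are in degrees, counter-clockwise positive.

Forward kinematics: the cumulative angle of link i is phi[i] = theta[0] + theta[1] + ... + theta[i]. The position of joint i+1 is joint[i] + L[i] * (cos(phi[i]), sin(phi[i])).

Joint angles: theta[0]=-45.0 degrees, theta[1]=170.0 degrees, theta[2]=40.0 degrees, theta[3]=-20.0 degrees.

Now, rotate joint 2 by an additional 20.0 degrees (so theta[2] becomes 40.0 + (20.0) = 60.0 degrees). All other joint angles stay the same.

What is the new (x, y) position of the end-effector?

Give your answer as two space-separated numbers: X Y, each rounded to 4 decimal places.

joint[0] = (0.0000, 0.0000)  (base)
link 0: phi[0] = -45 = -45 deg
  cos(-45 deg) = 0.7071, sin(-45 deg) = -0.7071
  joint[1] = (0.0000, 0.0000) + 1.2 * (0.7071, -0.7071) = (0.0000 + 0.8485, 0.0000 + -0.8485) = (0.8485, -0.8485)
link 1: phi[1] = -45 + 170 = 125 deg
  cos(125 deg) = -0.5736, sin(125 deg) = 0.8192
  joint[2] = (0.8485, -0.8485) + 10.8 * (-0.5736, 0.8192) = (0.8485 + -6.1946, -0.8485 + 8.8468) = (-5.3461, 7.9983)
link 2: phi[2] = -45 + 170 + 60 = 185 deg
  cos(185 deg) = -0.9962, sin(185 deg) = -0.0872
  joint[3] = (-5.3461, 7.9983) + 3.3 * (-0.9962, -0.0872) = (-5.3461 + -3.2874, 7.9983 + -0.2876) = (-8.6335, 7.7107)
link 3: phi[3] = -45 + 170 + 60 + -20 = 165 deg
  cos(165 deg) = -0.9659, sin(165 deg) = 0.2588
  joint[4] = (-8.6335, 7.7107) + 11.4 * (-0.9659, 0.2588) = (-8.6335 + -11.0116, 7.7107 + 2.9505) = (-19.6451, 10.6612)
End effector: (-19.6451, 10.6612)

Answer: -19.6451 10.6612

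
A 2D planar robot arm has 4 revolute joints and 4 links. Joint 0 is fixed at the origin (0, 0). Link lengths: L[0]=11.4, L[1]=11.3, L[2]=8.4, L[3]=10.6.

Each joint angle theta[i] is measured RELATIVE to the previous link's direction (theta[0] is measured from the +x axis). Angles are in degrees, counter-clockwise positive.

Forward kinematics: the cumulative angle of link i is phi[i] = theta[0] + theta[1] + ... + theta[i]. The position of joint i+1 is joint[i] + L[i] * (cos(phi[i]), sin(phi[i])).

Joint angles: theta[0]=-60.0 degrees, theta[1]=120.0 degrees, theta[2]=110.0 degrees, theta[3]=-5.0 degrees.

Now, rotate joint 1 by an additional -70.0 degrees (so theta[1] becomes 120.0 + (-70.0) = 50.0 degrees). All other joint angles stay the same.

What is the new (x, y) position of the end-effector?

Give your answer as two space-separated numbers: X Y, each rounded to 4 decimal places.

joint[0] = (0.0000, 0.0000)  (base)
link 0: phi[0] = -60 = -60 deg
  cos(-60 deg) = 0.5000, sin(-60 deg) = -0.8660
  joint[1] = (0.0000, 0.0000) + 11.4 * (0.5000, -0.8660) = (0.0000 + 5.7000, 0.0000 + -9.8727) = (5.7000, -9.8727)
link 1: phi[1] = -60 + 50 = -10 deg
  cos(-10 deg) = 0.9848, sin(-10 deg) = -0.1736
  joint[2] = (5.7000, -9.8727) + 11.3 * (0.9848, -0.1736) = (5.7000 + 11.1283, -9.8727 + -1.9622) = (16.8283, -11.8349)
link 2: phi[2] = -60 + 50 + 110 = 100 deg
  cos(100 deg) = -0.1736, sin(100 deg) = 0.9848
  joint[3] = (16.8283, -11.8349) + 8.4 * (-0.1736, 0.9848) = (16.8283 + -1.4586, -11.8349 + 8.2724) = (15.3697, -3.5625)
link 3: phi[3] = -60 + 50 + 110 + -5 = 95 deg
  cos(95 deg) = -0.0872, sin(95 deg) = 0.9962
  joint[4] = (15.3697, -3.5625) + 10.6 * (-0.0872, 0.9962) = (15.3697 + -0.9239, -3.5625 + 10.5597) = (14.4458, 6.9971)
End effector: (14.4458, 6.9971)

Answer: 14.4458 6.9971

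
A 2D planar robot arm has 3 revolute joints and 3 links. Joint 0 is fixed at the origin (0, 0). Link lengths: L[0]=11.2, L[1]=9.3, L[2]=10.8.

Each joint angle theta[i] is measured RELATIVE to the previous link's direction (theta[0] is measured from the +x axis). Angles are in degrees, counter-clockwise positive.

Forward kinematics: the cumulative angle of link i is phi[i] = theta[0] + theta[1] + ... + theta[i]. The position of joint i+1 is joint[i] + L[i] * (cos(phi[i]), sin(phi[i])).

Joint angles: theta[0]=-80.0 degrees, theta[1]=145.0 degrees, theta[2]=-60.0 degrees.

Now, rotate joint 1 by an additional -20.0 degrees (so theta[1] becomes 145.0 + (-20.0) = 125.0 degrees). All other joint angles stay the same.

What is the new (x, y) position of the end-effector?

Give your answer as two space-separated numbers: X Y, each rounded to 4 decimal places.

joint[0] = (0.0000, 0.0000)  (base)
link 0: phi[0] = -80 = -80 deg
  cos(-80 deg) = 0.1736, sin(-80 deg) = -0.9848
  joint[1] = (0.0000, 0.0000) + 11.2 * (0.1736, -0.9848) = (0.0000 + 1.9449, 0.0000 + -11.0298) = (1.9449, -11.0298)
link 1: phi[1] = -80 + 125 = 45 deg
  cos(45 deg) = 0.7071, sin(45 deg) = 0.7071
  joint[2] = (1.9449, -11.0298) + 9.3 * (0.7071, 0.7071) = (1.9449 + 6.5761, -11.0298 + 6.5761) = (8.5210, -4.4538)
link 2: phi[2] = -80 + 125 + -60 = -15 deg
  cos(-15 deg) = 0.9659, sin(-15 deg) = -0.2588
  joint[3] = (8.5210, -4.4538) + 10.8 * (0.9659, -0.2588) = (8.5210 + 10.4320, -4.4538 + -2.7952) = (18.9530, -7.2490)
End effector: (18.9530, -7.2490)

Answer: 18.9530 -7.2490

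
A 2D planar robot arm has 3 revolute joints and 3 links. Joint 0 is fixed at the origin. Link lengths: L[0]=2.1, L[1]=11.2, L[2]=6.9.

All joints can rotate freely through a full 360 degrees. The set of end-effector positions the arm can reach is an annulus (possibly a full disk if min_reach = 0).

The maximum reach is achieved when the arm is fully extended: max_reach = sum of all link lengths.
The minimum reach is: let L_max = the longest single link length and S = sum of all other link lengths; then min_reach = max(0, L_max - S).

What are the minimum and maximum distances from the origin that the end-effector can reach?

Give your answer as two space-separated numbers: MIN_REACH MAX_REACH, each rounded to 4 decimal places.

Link lengths: [2.1, 11.2, 6.9]
max_reach = 2.1 + 11.2 + 6.9 = 20.2
L_max = max([2.1, 11.2, 6.9]) = 11.2
S (sum of others) = 20.2 - 11.2 = 9
min_reach = max(0, 11.2 - 9) = max(0, 2.2) = 2.2

Answer: 2.2000 20.2000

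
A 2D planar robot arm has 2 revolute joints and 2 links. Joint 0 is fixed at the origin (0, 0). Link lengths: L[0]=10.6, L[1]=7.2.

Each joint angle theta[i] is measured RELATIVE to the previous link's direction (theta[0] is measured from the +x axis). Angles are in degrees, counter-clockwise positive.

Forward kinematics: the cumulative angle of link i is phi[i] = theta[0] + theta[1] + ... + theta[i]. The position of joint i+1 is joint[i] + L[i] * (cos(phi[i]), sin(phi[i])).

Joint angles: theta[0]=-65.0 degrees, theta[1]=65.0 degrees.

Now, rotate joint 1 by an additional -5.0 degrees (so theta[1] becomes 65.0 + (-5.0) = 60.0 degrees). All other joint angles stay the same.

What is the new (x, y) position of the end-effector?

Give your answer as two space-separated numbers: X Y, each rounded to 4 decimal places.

joint[0] = (0.0000, 0.0000)  (base)
link 0: phi[0] = -65 = -65 deg
  cos(-65 deg) = 0.4226, sin(-65 deg) = -0.9063
  joint[1] = (0.0000, 0.0000) + 10.6 * (0.4226, -0.9063) = (0.0000 + 4.4798, 0.0000 + -9.6069) = (4.4798, -9.6069)
link 1: phi[1] = -65 + 60 = -5 deg
  cos(-5 deg) = 0.9962, sin(-5 deg) = -0.0872
  joint[2] = (4.4798, -9.6069) + 7.2 * (0.9962, -0.0872) = (4.4798 + 7.1726, -9.6069 + -0.6275) = (11.6524, -10.2344)
End effector: (11.6524, -10.2344)

Answer: 11.6524 -10.2344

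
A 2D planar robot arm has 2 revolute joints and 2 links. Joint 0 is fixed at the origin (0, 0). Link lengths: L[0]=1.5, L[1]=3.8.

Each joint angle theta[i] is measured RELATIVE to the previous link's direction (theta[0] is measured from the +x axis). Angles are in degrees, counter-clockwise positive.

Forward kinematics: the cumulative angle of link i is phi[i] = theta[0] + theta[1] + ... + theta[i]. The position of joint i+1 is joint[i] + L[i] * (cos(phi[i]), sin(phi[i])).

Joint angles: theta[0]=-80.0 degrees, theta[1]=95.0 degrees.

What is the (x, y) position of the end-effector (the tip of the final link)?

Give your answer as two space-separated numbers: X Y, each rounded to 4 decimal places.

Answer: 3.9310 -0.4937

Derivation:
joint[0] = (0.0000, 0.0000)  (base)
link 0: phi[0] = -80 = -80 deg
  cos(-80 deg) = 0.1736, sin(-80 deg) = -0.9848
  joint[1] = (0.0000, 0.0000) + 1.5 * (0.1736, -0.9848) = (0.0000 + 0.2605, 0.0000 + -1.4772) = (0.2605, -1.4772)
link 1: phi[1] = -80 + 95 = 15 deg
  cos(15 deg) = 0.9659, sin(15 deg) = 0.2588
  joint[2] = (0.2605, -1.4772) + 3.8 * (0.9659, 0.2588) = (0.2605 + 3.6705, -1.4772 + 0.9835) = (3.9310, -0.4937)
End effector: (3.9310, -0.4937)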